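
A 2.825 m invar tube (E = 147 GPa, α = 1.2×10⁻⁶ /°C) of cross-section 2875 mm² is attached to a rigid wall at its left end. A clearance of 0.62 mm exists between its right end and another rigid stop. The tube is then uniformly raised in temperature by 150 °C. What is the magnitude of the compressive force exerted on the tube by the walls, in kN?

Free thermal elongation = αΔT L = 1.2×10⁻⁶ × 150 × 2825 = 0.5085 mm.
This is smaller than the 0.62 mm clearance, so the tube expands freely without reaching the stop — the stress is zero.

P ≈ 0 kN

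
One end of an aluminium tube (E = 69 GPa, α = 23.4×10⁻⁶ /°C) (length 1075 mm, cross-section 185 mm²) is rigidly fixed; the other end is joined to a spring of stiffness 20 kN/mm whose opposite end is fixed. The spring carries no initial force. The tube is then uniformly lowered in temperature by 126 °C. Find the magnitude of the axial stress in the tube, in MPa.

σ ≈ 128 MPa (tensile)

If the spring were absent the tube would shorten by αΔT L = 23.4×10⁻⁶ × 126 × 1075 = 3.17 mm.
Let P be the tensile force in the spring. The tube extends elastically by PL/(AE) and the spring stretches by P/k; together these equal δ_free.
P [ L/(AE) + 1/k ] = δ_free → P [ 1075/(185×69×10³) + 1/(20×10³) ] = 3.17.
P = 3.17 / 0.0001342 = 23620 N.
σ = P/A = 23620/185 = 127.7 MPa.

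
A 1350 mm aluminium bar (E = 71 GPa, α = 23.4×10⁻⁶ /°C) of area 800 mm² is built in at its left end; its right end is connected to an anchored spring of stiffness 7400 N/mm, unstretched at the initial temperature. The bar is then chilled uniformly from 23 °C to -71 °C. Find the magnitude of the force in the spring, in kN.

If the spring were absent the bar would shorten by αΔT L = 23.4×10⁻⁶ × 94 × 1350 = 2.969 mm.
With a force P in the spring, the elastic change of the bar is PL/(AE) and that of the spring is P/k; compatibility requires their sum to equal δ_free.
So P = δ_free / [L/(AE) + 1/k] = 2.969 / [ 1350/(800×71×10³) + 1/(7400) ].
P = 2.969 / 0.0001589 = 18690 N.

P ≈ 18.7 kN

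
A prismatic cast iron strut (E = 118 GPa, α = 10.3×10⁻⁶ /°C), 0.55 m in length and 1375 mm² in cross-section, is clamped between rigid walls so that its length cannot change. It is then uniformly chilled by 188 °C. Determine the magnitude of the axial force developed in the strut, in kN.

P ≈ 314 kN (tensile)

The ends cannot move, so σ = EαΔT = 118×10³ × 10.3×10⁻⁶ × 188 = 228.5 MPa.
Then P = σA = 228.5 × 1375 mm² = 314.2 kN, tensile.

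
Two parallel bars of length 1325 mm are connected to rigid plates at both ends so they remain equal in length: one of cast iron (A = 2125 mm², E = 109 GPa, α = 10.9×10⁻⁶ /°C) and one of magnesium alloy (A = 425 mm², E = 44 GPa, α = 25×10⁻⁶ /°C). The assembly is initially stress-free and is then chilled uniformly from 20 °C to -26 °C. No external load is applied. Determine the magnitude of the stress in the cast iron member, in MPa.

Equilibrium of a rigid end plate with no external load gives equal and opposite internal forces ±P in the two members. Since α_{magnesium alloy} > α_{cast iron}, cooling drives the magnesium alloy into tension and the cast iron into compression.
Compatibility of the two members (thermal + elastic change equal): (α₁ − α₂)ΔT = P·[1/(A₁E₁) + 1/(A₂E₂)].
|α₁ − α₂|·ΔT = 14.1×10⁻⁶ × 46 = 0.0006486.
1/(A₁E₁) + 1/(A₂E₂) = 1/(2125×109×10³) + 1/(425×44×10³) = 5.779×10⁻⁸ N⁻¹.
P = 0.0006486 / 5.779×10⁻⁸ = 11220 N = 11.22 kN.
σ_{cast iron} = P/A₁ = 11220/2125 = 5.281 MPa, compressive.

σ ≈ 5.28 MPa (compressive)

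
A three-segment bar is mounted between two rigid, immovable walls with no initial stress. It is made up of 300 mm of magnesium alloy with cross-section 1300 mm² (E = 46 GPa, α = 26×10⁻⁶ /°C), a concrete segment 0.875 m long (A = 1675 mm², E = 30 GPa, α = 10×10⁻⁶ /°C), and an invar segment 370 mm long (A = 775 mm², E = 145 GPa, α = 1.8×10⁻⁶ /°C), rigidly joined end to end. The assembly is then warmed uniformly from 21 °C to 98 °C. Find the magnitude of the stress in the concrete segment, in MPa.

σ ≈ 30.8 MPa (compressive)

Free thermal expansion of the whole bar: Σ αᵢΔT Lᵢ = 26×10⁻⁶×77×300 + 10×10⁻⁶×77×875 + 1.8×10⁻⁶×77×370 = 1.326 mm.
Since the ends are fixed, an axial force P builds up, equal in every segment, with P · Σ Lᵢ/(AᵢEᵢ) = δ_free.
Σ Lᵢ/(AᵢEᵢ) = 300/(1300×46×10³) + 875/(1675×30×10³) + 370/(775×145×10³) = 2.572×10⁻⁵ mm/N.
P = 1.326 / 2.572×10⁻⁵ = 51540 N = 51.54 kN, compressive.
σ_{concrete} = P / A = 51540 / 1675 = 30.77 MPa.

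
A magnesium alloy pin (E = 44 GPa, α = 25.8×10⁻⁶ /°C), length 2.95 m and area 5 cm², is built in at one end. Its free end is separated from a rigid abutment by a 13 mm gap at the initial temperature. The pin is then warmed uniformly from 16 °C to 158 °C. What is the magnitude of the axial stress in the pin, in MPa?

Free thermal elongation = αΔT L = 25.8×10⁻⁶ × 142 × 2950 = 10.81 mm.
This is smaller than the 13 mm clearance, so the pin expands freely without reaching the stop — the stress is zero.

σ ≈ 0 MPa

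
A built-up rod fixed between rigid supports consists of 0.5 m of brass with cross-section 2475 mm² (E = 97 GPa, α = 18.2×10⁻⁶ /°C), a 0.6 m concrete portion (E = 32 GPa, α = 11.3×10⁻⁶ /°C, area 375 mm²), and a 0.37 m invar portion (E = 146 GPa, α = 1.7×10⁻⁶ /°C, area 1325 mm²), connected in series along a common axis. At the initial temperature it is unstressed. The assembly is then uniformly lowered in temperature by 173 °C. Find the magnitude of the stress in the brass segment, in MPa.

σ ≈ 21.4 MPa (tensile)

If the supports were absent, the total length change would be Σ αᵢΔT Lᵢ = 18.2×10⁻⁶×173×500 + 11.3×10⁻⁶×173×600 + 1.7×10⁻⁶×173×370 = 2.856 mm.
The rigid supports impose zero overall length change; the single axial force P common to all segments must satisfy P Σ Lᵢ/(AᵢEᵢ) = δ_free.
Σ Lᵢ/(AᵢEᵢ) = 500/(2475×97×10³) + 600/(375×32×10³) + 370/(1325×146×10³) = 5.4×10⁻⁵ mm/N.
Hence P = δ_free / Σ(L/AE) = 2.856/5.4×10⁻⁵ = 52.89 kN (tensile).
σ_{brass} = P / A = 52890 / 2475 = 21.37 MPa.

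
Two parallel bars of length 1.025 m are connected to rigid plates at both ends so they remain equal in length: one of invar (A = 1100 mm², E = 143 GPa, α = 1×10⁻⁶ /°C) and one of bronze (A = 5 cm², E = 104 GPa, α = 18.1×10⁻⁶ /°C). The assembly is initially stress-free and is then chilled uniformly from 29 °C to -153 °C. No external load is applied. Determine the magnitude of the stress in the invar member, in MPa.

σ ≈ 111 MPa (compressive)

The bronze has the larger α, so on cooling it would change length more than the invar if both were free. The rigid plates force a common final length, so the bronze is put into tension and the invar into compression, with equal and opposite forces P (no external load).
Setting the final lengths equal and cancelling L: (α₁ − α₂)ΔT = P/(A₁E₁) + P/(A₂E₂).
|α₁ − α₂|·ΔT = 17.1×10⁻⁶ × 182 = 0.003112.
1/(A₁E₁) + 1/(A₂E₂) = 1/(1100×143×10³) + 1/(500×104×10³) = 2.559×10⁻⁸ N⁻¹.
P = 0.003112 / 2.559×10⁻⁸ = 121600 N = 121.6 kN.
σ_{invar} = P/A₁ = 121600/1100 = 110.6 MPa, compressive.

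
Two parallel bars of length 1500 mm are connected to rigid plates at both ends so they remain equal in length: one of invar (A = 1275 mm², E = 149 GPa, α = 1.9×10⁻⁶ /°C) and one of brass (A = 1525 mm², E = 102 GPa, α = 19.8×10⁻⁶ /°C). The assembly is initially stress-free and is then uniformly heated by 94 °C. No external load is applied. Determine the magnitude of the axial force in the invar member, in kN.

P ≈ 144 kN (tensile in the invar)

Both members must finish at the same length. With the larger α, the brass tends to over-expand; the plates restrain it, putting the brass in compression and the invar in tension. With no external load the two internal forces are equal and opposite, magnitude P.
Setting the final lengths equal and cancelling L: (α₁ − α₂)ΔT = P/(A₁E₁) + P/(A₂E₂).
|α₁ − α₂|·ΔT = 17.9×10⁻⁶ × 94 = 0.001683.
1/(A₁E₁) + 1/(A₂E₂) = 1/(1275×149×10³) + 1/(1525×102×10³) = 1.169×10⁻⁸ N⁻¹.
So P = 0.001683 / 1.169×10⁻⁸ = 143.9 kN.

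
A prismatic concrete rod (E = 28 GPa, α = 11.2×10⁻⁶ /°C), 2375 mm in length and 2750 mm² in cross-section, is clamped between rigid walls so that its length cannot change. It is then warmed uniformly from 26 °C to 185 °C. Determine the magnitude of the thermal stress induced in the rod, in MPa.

σ ≈ 49.9 MPa (compressive)

The supports are rigid, so the total axial strain is zero. The restrained thermal strain is ε = αΔT = 11.2×10⁻⁶ × 159 = 1780.8×10⁻⁶.
Hence σ = E·αΔT = 28×10³ × 1780.8×10⁻⁶ = 49.86 MPa, compressive.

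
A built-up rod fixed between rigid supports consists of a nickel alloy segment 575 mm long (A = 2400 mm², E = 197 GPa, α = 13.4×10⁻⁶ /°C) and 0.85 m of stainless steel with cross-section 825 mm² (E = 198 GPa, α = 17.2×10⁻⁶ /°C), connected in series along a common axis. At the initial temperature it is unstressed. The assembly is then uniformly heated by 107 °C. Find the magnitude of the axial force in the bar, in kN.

P ≈ 372 kN (compressive)

With the walls removed the bar would change length by δ_free = Σ αᵢΔT Lᵢ = 13.4×10⁻⁶×107×575 + 17.2×10⁻⁶×107×850 = 2.389 mm.
The rigid supports impose zero overall length change; the single axial force P common to all segments must satisfy P Σ Lᵢ/(AᵢEᵢ) = δ_free.
The series flexibility is Σ Lᵢ/(AᵢEᵢ) = 575/(2400×197×10³) + 850/(825×198×10³) = 6.42×10⁻⁶ mm/N.
So P = 2.389 / 6.42×10⁻⁶ = 372.1 kN, compressive.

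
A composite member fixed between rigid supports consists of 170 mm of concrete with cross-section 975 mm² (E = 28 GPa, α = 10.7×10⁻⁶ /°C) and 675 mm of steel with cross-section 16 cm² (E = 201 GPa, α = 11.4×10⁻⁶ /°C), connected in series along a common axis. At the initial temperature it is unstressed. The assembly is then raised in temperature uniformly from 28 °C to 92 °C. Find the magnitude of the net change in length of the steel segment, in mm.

|ΔL| ≈ 0.339 mm

With the walls removed the bar would change length by δ_free = Σ αᵢΔT Lᵢ = 10.7×10⁻⁶×64×170 + 11.4×10⁻⁶×64×675 = 0.6089 mm.
Since the ends are fixed, an axial force P builds up, equal in every segment, with P · Σ Lᵢ/(AᵢEᵢ) = δ_free.
The series flexibility is Σ Lᵢ/(AᵢEᵢ) = 170/(975×28×10³) + 675/(1600×201×10³) = 8.326×10⁻⁶ mm/N.
P = 0.6089 / 8.326×10⁻⁶ = 73130 N = 73.13 kN, compressive.
For the steel segment, free thermal change = 11.4×10⁻⁶×64×675 = 0.4925 mm and elastic change from P = 73130×675/(1600×201×10³) = 0.1535 mm; these oppose, so the net change is 0.339 mm (segment lengthens).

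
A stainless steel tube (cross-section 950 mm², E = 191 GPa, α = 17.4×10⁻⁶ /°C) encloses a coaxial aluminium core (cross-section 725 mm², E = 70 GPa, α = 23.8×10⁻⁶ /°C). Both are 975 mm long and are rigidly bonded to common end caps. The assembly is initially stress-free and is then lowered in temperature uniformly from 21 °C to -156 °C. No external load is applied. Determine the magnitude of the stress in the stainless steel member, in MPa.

Equilibrium of a rigid end plate with no external load gives equal and opposite internal forces ±P in the two members. Since α_{aluminium} > α_{stainless steel}, cooling drives the aluminium into tension and the stainless steel into compression.
Compatibility of the two members (thermal + elastic change equal): (α₁ − α₂)ΔT = P·[1/(A₁E₁) + 1/(A₂E₂)].
|α₁ − α₂|·ΔT = 6.4×10⁻⁶ × 177 = 0.001133.
1/(A₁E₁) + 1/(A₂E₂) = 1/(950×191×10³) + 1/(725×70×10³) = 2.522×10⁻⁸ N⁻¹.
So P = 0.001133 / 2.522×10⁻⁸ = 44.92 kN.
σ_{stainless steel} = P/A₁ = 44920/950 = 47.29 MPa, compressive.

σ ≈ 47.3 MPa (compressive)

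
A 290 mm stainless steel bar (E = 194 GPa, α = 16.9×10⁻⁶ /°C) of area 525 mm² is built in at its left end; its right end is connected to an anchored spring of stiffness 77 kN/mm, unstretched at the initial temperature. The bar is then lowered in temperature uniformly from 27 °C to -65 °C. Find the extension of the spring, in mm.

If the spring were absent the bar would shorten by αΔT L = 16.9×10⁻⁶ × 92 × 290 = 0.4509 mm.
Let P be the tensile force in the spring. The bar extends elastically by PL/(AE) and the spring stretches by P/k; together these equal δ_free.
So P = δ_free / [L/(AE) + 1/k] = 0.4509 / [ 290/(525×194×10³) + 1/(77×10³) ].
P = 0.4509 / 1.583×10⁻⁵ = 28480 N.
Spring extension = P/k = 28480/(77×10³) = 0.3698 mm.

δ ≈ 0.37 mm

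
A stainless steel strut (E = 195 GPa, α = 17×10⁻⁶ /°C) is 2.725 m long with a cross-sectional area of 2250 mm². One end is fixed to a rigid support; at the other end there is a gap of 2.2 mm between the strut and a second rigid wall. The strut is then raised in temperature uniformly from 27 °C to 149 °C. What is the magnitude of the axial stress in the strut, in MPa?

σ ≈ 247 MPa (compressive)

Free thermal elongation = αΔT L = 17×10⁻⁶ × 122 × 2725 = 5.652 mm.
The gap closes (δ_free > 2.2 mm) and the wall then resists a further 5.652 − 2.2 = 3.452 mm of expansion.
Compatibility: PL/(AE) = 3.452 mm, so σ = P/A = E × (3.452/2725) = 247 MPa.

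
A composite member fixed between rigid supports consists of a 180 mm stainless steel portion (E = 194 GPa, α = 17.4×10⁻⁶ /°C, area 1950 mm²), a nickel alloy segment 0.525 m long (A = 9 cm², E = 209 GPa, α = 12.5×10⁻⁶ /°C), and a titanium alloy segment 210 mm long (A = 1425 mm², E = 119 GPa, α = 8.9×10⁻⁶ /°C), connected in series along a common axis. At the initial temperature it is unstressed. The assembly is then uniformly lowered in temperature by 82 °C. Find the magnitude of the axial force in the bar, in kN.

With the walls removed the bar would change length by δ_free = Σ αᵢΔT Lᵢ = 17.4×10⁻⁶×82×180 + 12.5×10⁻⁶×82×525 + 8.9×10⁻⁶×82×210 = 0.9482 mm.
The walls prevent any net length change, so an axial force P (same in every segment) develops. Compatibility: P · Σ Lᵢ/(AᵢEᵢ) = δ_free.
The series flexibility is Σ Lᵢ/(AᵢEᵢ) = 180/(1950×194×10³) + 525/(900×209×10³) + 210/(1425×119×10³) = 4.505×10⁻⁶ mm/N.
P = 0.9482 / 4.505×10⁻⁶ = 210500 N = 210.5 kN, tensile.

P ≈ 210 kN (tensile)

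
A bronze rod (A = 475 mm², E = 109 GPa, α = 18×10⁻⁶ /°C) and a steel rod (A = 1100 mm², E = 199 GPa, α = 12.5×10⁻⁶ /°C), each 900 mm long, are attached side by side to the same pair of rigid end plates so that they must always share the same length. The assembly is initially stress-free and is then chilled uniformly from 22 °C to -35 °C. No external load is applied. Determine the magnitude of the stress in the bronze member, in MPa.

σ ≈ 27.6 MPa (tensile)

Both members must finish at the same length. With the larger α, the bronze tends to over-contract; the plates restrain it, putting the bronze in tension and the steel in compression. With no external load the two internal forces are equal and opposite, magnitude P.
Setting the final lengths equal and cancelling L: (α₁ − α₂)ΔT = P/(A₁E₁) + P/(A₂E₂).
|α₁ − α₂|·ΔT = 5.5×10⁻⁶ × 57 = 0.0003135.
1/(A₁E₁) + 1/(A₂E₂) = 1/(475×109×10³) + 1/(1100×199×10³) = 2.388×10⁻⁸ N⁻¹.
So P = 0.0003135 / 2.388×10⁻⁸ = 13.13 kN.
σ_{bronze} = P/A₁ = 13130/475 = 27.64 MPa, tensile.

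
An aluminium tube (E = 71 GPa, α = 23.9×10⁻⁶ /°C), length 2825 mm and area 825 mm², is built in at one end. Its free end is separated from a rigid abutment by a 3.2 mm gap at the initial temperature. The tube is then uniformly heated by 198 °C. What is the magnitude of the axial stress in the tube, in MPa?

Free thermal elongation = αΔT L = 23.9×10⁻⁶ × 198 × 2825 = 13.37 mm.
This exceeds the 3.2 mm gap, so the wall pushes back. The portion of expansion that must be recovered elastically is δ_free − gap = 13.37 − 3.2 = 10.17 mm.
Compatibility: PL/(AE) = 10.17 mm, so σ = P/A = E × (10.17/2825) = 255.6 MPa.

σ ≈ 256 MPa (compressive)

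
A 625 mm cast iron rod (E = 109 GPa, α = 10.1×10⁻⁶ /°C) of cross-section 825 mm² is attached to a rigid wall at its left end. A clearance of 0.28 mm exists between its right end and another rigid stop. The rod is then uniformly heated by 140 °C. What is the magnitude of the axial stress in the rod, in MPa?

Unrestrained expansion: δ_free = αΔT L = 10.1×10⁻⁶ × 140 × 625 = 0.8837 mm.
The gap closes (δ_free > 0.28 mm) and the wall then resists a further 0.8837 − 0.28 = 0.6037 mm of expansion.
That suppressed elongation corresponds to σ = E·Δ/L = 109×10³ × 0.6037/625 = 105.3 MPa.

σ ≈ 105 MPa (compressive)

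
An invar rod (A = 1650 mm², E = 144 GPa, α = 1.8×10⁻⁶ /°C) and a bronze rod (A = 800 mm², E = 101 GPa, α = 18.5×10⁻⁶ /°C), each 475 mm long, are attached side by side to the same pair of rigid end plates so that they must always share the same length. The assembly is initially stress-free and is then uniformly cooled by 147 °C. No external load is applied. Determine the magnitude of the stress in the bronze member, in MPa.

Equilibrium of a rigid end plate with no external load gives equal and opposite internal forces ±P in the two members. Since α_{bronze} > α_{invar}, cooling drives the bronze into tension and the invar into compression.
Equating the net (thermal + elastic) strains gives |α₁ − α₂|·ΔT = P·[1/(A₁E₁) + 1/(A₂E₂)].
|α₁ − α₂|·ΔT = 16.7×10⁻⁶ × 147 = 0.002455.
1/(A₁E₁) + 1/(A₂E₂) = 1/(1650×144×10³) + 1/(800×101×10³) = 1.658×10⁻⁸ N⁻¹.
So P = 0.002455 / 1.658×10⁻⁸ = 148 kN.
σ_{bronze} = P/A₂ = 148000/800 = 185 MPa, tensile.

σ ≈ 185 MPa (tensile)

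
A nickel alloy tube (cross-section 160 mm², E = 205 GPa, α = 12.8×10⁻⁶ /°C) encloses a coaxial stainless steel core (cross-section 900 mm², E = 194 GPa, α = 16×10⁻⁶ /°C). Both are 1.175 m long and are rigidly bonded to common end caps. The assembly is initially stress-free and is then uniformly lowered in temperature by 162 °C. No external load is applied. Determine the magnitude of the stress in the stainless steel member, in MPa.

σ ≈ 15.9 MPa (tensile)

Both members must finish at the same length. With the larger α, the stainless steel tends to over-contract; the plates restrain it, putting the stainless steel in tension and the nickel alloy in compression. With no external load the two internal forces are equal and opposite, magnitude P.
Compatibility of the two members (thermal + elastic change equal): (α₁ − α₂)ΔT = P·[1/(A₁E₁) + 1/(A₂E₂)].
|α₁ − α₂|·ΔT = 3.2×10⁻⁶ × 162 = 0.0005184.
1/(A₁E₁) + 1/(A₂E₂) = 1/(160×205×10³) + 1/(900×194×10³) = 3.622×10⁻⁸ N⁻¹.
So P = 0.0005184 / 3.622×10⁻⁸ = 14.31 kN.
σ_{stainless steel} = P/A₂ = 14310/900 = 15.9 MPa, tensile.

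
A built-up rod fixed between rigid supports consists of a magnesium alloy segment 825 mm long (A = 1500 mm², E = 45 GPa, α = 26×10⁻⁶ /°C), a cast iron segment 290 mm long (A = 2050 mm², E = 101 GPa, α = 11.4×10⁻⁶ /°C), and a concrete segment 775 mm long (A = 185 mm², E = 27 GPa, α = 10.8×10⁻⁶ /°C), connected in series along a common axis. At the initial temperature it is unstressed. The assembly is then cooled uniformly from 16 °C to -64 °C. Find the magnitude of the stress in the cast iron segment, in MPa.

With the walls removed the bar would change length by δ_free = Σ αᵢΔT Lᵢ = 26×10⁻⁶×80×825 + 11.4×10⁻⁶×80×290 + 10.8×10⁻⁶×80×775 = 2.65 mm.
The rigid supports impose zero overall length change; the single axial force P common to all segments must satisfy P Σ Lᵢ/(AᵢEᵢ) = δ_free.
Σ Lᵢ/(AᵢEᵢ) = 825/(1500×45×10³) + 290/(2050×101×10³) + 775/(185×27×10³) = 0.0001688 mm/N.
Hence P = δ_free / Σ(L/AE) = 2.65/0.0001688 = 15.7 kN (tensile).
σ_{cast iron} = P / A = 15700 / 2050 = 7.659 MPa.

σ ≈ 7.66 MPa (tensile)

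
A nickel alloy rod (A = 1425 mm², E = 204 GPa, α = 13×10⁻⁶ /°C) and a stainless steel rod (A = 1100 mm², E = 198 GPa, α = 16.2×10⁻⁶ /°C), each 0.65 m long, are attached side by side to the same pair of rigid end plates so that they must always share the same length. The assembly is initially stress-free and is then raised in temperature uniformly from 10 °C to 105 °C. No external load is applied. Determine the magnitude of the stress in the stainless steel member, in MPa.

Equilibrium of a rigid end plate with no external load gives equal and opposite internal forces ±P in the two members. Since α_{stainless steel} > α_{nickel alloy}, heating drives the stainless steel into compression and the nickel alloy into tension.
Equating the net (thermal + elastic) strains gives |α₁ − α₂|·ΔT = P·[1/(A₁E₁) + 1/(A₂E₂)].
|α₁ − α₂|·ΔT = 3.2×10⁻⁶ × 95 = 0.000304.
1/(A₁E₁) + 1/(A₂E₂) = 1/(1425×204×10³) + 1/(1100×198×10³) = 8.031×10⁻⁹ N⁻¹.
P = 0.000304 / 8.031×10⁻⁹ = 37850 N = 37.85 kN.
σ_{stainless steel} = P/A₂ = 37850/1100 = 34.41 MPa, compressive.

σ ≈ 34.4 MPa (compressive)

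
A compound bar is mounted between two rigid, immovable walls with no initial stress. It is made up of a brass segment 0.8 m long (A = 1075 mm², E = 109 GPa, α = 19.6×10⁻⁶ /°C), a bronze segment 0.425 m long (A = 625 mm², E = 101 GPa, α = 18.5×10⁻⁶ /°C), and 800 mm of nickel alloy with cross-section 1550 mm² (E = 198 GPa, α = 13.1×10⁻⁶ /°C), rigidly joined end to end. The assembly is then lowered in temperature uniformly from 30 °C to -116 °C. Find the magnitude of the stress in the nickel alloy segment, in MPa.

σ ≈ 198 MPa (tensile)

With the walls removed the bar would change length by δ_free = Σ αᵢΔT Lᵢ = 19.6×10⁻⁶×146×800 + 18.5×10⁻⁶×146×425 + 13.1×10⁻⁶×146×800 = 4.967 mm.
The rigid supports impose zero overall length change; the single axial force P common to all segments must satisfy P Σ Lᵢ/(AᵢEᵢ) = δ_free.
The series flexibility is Σ Lᵢ/(AᵢEᵢ) = 800/(1075×109×10³) + 425/(625×101×10³) + 800/(1550×198×10³) = 1.617×10⁻⁵ mm/N.
Hence P = δ_free / Σ(L/AE) = 4.967/1.617×10⁻⁵ = 307.3 kN (tensile).
σ_{nickel alloy} = P / A = 307300 / 1550 = 198.2 MPa.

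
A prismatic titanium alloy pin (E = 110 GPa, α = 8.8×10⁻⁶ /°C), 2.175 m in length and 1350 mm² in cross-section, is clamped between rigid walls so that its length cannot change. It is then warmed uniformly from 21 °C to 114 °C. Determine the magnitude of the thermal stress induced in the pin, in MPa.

With length fixed, the mechanical strain must cancel the thermal strain αΔT = 8.8×10⁻⁶ × 93 = 818.4×10⁻⁶.
σ = EαΔT = 110×10³ × 8.8×10⁻⁶ × 93 = 90.02 MPa (compressive; the pin is trying to expand).

σ ≈ 90 MPa (compressive)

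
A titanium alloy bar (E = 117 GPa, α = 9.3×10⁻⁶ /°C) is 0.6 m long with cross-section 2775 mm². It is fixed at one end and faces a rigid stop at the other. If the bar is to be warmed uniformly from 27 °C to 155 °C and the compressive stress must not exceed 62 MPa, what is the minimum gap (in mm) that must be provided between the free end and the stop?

With no wall the bar would lengthen by αΔT L = 9.3×10⁻⁶ × 128 × 600 = 0.7142 mm.
At the allowable stress the elastic shortening the wall may impose is σL/E = 62 × 600 / (117×10³) = 0.3179 mm.
The gap must absorb the remainder: g_min = 0.7142 − 0.3179 = 0.3963 mm.

g ≈ 0.396 mm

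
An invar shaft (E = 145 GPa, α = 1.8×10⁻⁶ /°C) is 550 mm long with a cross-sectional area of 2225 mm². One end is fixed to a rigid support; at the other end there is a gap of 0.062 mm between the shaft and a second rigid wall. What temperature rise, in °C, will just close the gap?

ΔT ≈ 62.6 °C

The gap closes when αΔT L = 0.062 mm, since the shaft is still unstressed at that instant.
ΔT = 0.062 / (1.8×10⁻⁶ × 550) = 62.63 °C.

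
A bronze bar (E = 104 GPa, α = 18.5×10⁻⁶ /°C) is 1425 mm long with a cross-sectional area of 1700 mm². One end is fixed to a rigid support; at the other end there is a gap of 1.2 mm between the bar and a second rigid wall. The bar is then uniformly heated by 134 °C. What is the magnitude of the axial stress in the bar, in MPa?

Free thermal elongation = αΔT L = 18.5×10⁻⁶ × 134 × 1425 = 3.533 mm.
After closing the 1.2 mm clearance, 3.533 − 1.2 = 2.333 mm of expansion remains to be suppressed by the wall.
Compatibility: PL/(AE) = 2.333 mm, so σ = P/A = E × (2.333/1425) = 170.2 MPa.

σ ≈ 170 MPa (compressive)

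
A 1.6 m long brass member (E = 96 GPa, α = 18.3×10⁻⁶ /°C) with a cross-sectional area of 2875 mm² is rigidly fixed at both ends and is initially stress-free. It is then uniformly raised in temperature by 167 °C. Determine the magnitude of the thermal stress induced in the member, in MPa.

The supports are rigid, so the total axial strain is zero. The restrained thermal strain is ε = αΔT = 18.3×10⁻⁶ × 167 = 3056.1×10⁻⁶.
σ = EαΔT = 96×10³ × 18.3×10⁻⁶ × 167 = 293.4 MPa (compressive; the member is trying to expand).

σ ≈ 293 MPa (compressive)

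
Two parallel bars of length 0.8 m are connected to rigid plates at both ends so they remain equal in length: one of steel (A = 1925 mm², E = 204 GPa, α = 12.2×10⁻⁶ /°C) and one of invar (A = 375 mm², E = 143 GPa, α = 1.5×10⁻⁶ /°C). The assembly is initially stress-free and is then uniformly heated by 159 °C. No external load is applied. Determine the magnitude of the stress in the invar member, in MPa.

Equilibrium of a rigid end plate with no external load gives equal and opposite internal forces ±P in the two members. Since α_{steel} > α_{invar}, heating drives the steel into compression and the invar into tension.
Compatibility of the two members (thermal + elastic change equal): (α₁ − α₂)ΔT = P·[1/(A₁E₁) + 1/(A₂E₂)].
|α₁ − α₂|·ΔT = 10.7×10⁻⁶ × 159 = 0.001701.
1/(A₁E₁) + 1/(A₂E₂) = 1/(1925×204×10³) + 1/(375×143×10³) = 2.119×10⁻⁸ N⁻¹.
P = 0.001701 / 2.119×10⁻⁸ = 80270 N = 80.27 kN.
σ_{invar} = P/A₂ = 80270/375 = 214.1 MPa, tensile.

σ ≈ 214 MPa (tensile)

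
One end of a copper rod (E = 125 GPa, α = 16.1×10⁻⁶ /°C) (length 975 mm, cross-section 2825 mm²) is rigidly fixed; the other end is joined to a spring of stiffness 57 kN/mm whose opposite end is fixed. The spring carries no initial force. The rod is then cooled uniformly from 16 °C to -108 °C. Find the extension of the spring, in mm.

δ ≈ 1.68 mm

Free thermal contraction: δ_free = αΔT L = 16.1×10⁻⁶ × 124 × 975 = 1.946 mm.
With a force P in the spring, the elastic change of the rod is PL/(AE) and that of the spring is P/k; compatibility requires their sum to equal δ_free.
So P = δ_free / [L/(AE) + 1/k] = 1.946 / [ 975/(2825×125×10³) + 1/(57×10³) ].
P = 1.946 / 2.03×10⁻⁵ = 95860 N.
Spring extension = P/k = 95860/(57×10³) = 1.682 mm.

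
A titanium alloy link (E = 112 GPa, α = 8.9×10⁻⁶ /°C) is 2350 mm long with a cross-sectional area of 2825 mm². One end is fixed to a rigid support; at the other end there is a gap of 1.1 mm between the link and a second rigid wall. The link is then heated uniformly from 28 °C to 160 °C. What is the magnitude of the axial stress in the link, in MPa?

σ ≈ 79.2 MPa (compressive)

Free thermal elongation = αΔT L = 8.9×10⁻⁶ × 132 × 2350 = 2.761 mm.
The gap closes (δ_free > 1.1 mm) and the wall then resists a further 2.761 − 1.1 = 1.661 mm of expansion.
That suppressed elongation corresponds to σ = E·Δ/L = 112×10³ × 1.661/2350 = 79.15 MPa.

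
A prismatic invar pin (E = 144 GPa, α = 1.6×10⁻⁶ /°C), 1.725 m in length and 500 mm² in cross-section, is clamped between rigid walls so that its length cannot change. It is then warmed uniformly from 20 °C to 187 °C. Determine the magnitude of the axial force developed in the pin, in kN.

Full restraint means ε = 0, so the stress is σ = EαΔT = 144×10³ × 1.6×10⁻⁶ × 167 = 38.48 MPa.
Axial force P = σA = 38.48 × 500 = 19240 N = 19.24 kN, compressive.

P ≈ 19.2 kN (compressive)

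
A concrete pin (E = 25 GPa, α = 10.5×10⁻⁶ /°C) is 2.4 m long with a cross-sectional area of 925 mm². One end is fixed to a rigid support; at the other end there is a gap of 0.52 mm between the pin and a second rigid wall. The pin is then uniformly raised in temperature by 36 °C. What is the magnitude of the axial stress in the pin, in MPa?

If the wall were absent the pin would grow by αΔT L = 10.5×10⁻⁶ × 36 × 2400 = 0.9072 mm.
The gap closes (δ_free > 0.52 mm) and the wall then resists a further 0.9072 − 0.52 = 0.3872 mm of expansion.
That suppressed elongation corresponds to σ = E·Δ/L = 25×10³ × 0.3872/2400 = 4.033 MPa.

σ ≈ 4.03 MPa (compressive)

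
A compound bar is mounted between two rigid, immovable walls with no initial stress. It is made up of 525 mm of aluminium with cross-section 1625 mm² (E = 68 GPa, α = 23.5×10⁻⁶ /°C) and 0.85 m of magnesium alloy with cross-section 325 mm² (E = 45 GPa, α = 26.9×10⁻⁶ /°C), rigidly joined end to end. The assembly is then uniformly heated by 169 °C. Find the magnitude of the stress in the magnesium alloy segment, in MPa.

If the supports were absent, the total length change would be Σ αᵢΔT Lᵢ = 23.5×10⁻⁶×169×525 + 26.9×10⁻⁶×169×850 = 5.949 mm.
The rigid supports impose zero overall length change; the single axial force P common to all segments must satisfy P Σ Lᵢ/(AᵢEᵢ) = δ_free.
The series flexibility is Σ Lᵢ/(AᵢEᵢ) = 525/(1625×68×10³) + 850/(325×45×10³) = 6.287×10⁻⁵ mm/N.
Hence P = δ_free / Σ(L/AE) = 5.949/6.287×10⁻⁵ = 94.63 kN (compressive).
σ_{magnesium alloy} = P / A = 94630 / 325 = 291.2 MPa.

σ ≈ 291 MPa (compressive)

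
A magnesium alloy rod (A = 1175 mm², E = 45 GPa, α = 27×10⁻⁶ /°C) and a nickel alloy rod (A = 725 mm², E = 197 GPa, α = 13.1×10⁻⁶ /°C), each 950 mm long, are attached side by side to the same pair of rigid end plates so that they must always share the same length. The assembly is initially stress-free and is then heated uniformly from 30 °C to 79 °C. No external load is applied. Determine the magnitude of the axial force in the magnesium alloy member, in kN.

Both members must finish at the same length. With the larger α, the magnesium alloy tends to over-expand; the plates restrain it, putting the magnesium alloy in compression and the nickel alloy in tension. With no external load the two internal forces are equal and opposite, magnitude P.
Compatibility of the two members (thermal + elastic change equal): (α₁ − α₂)ΔT = P·[1/(A₁E₁) + 1/(A₂E₂)].
|α₁ − α₂|·ΔT = 13.9×10⁻⁶ × 49 = 0.0006811.
1/(A₁E₁) + 1/(A₂E₂) = 1/(1175×45×10³) + 1/(725×197×10³) = 2.591×10⁻⁸ N⁻¹.
P = 0.0006811 / 2.591×10⁻⁸ = 26280 N = 26.28 kN.

P ≈ 26.3 kN (compressive in the magnesium alloy)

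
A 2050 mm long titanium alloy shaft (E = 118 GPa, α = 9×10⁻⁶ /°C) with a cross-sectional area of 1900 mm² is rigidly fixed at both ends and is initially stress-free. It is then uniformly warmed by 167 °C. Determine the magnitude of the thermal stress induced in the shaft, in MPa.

σ ≈ 177 MPa (compressive)

With length fixed, the mechanical strain must cancel the thermal strain αΔT = 9×10⁻⁶ × 167 = 1503×10⁻⁶.
Hence σ = E·αΔT = 118×10³ × 1503×10⁻⁶ = 177.4 MPa, compressive.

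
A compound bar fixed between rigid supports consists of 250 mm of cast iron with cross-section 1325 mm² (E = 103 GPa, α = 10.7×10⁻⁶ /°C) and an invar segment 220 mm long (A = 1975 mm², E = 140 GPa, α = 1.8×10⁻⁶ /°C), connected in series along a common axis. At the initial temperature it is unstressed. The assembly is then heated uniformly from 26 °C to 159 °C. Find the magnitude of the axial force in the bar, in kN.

P ≈ 155 kN (compressive)

Free thermal expansion of the whole bar: Σ αᵢΔT Lᵢ = 10.7×10⁻⁶×133×250 + 1.8×10⁻⁶×133×220 = 0.4084 mm.
The walls prevent any net length change, so an axial force P (same in every segment) develops. Compatibility: P · Σ Lᵢ/(AᵢEᵢ) = δ_free.
The series flexibility is Σ Lᵢ/(AᵢEᵢ) = 250/(1325×103×10³) + 220/(1975×140×10³) = 2.627×10⁻⁶ mm/N.
Hence P = δ_free / Σ(L/AE) = 0.4084/2.627×10⁻⁶ = 155.4 kN (compressive).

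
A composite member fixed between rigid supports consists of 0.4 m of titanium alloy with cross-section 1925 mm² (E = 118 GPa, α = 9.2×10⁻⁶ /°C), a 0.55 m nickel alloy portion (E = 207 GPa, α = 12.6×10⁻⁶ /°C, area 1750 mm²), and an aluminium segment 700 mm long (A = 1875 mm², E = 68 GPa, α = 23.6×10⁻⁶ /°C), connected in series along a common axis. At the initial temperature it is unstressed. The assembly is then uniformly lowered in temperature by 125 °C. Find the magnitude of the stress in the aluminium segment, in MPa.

σ ≈ 206 MPa (tensile)

Free thermal contraction of the whole bar: Σ αᵢΔT Lᵢ = 9.2×10⁻⁶×125×400 + 12.6×10⁻⁶×125×550 + 23.6×10⁻⁶×125×700 = 3.391 mm.
Since the ends are fixed, an axial force P builds up, equal in every segment, with P · Σ Lᵢ/(AᵢEᵢ) = δ_free.
The series flexibility is Σ Lᵢ/(AᵢEᵢ) = 400/(1925×118×10³) + 550/(1750×207×10³) + 700/(1875×68×10³) = 8.769×10⁻⁶ mm/N.
So P = 3.391 / 8.769×10⁻⁶ = 386.7 kN, tensile.
σ_{aluminium} = P / A = 386700 / 1875 = 206.2 MPa.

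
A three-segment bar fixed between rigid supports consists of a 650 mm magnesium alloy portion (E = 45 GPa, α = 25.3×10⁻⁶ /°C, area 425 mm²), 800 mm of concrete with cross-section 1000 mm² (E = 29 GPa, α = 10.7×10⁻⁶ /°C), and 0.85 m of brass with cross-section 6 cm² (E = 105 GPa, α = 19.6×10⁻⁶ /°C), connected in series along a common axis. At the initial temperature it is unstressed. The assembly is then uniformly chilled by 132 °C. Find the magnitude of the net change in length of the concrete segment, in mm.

|ΔL| ≈ 0.891 mm

With the walls removed the bar would change length by δ_free = Σ αᵢΔT Lᵢ = 25.3×10⁻⁶×132×650 + 10.7×10⁻⁶×132×800 + 19.6×10⁻⁶×132×850 = 5.5 mm.
The rigid supports impose zero overall length change; the single axial force P common to all segments must satisfy P Σ Lᵢ/(AᵢEᵢ) = δ_free.
The series flexibility is Σ Lᵢ/(AᵢEᵢ) = 650/(425×45×10³) + 800/(1000×29×10³) + 850/(600×105×10³) = 7.507×10⁻⁵ mm/N.
So P = 5.5 / 7.507×10⁻⁵ = 73.27 kN, tensile.
For the concrete segment, free thermal change = 10.7×10⁻⁶×132×800 = 1.13 mm and elastic change from P = 73270×800/(1000×29×10³) = 2.021 mm; these oppose, so the net change is 0.891 mm (segment lengthens).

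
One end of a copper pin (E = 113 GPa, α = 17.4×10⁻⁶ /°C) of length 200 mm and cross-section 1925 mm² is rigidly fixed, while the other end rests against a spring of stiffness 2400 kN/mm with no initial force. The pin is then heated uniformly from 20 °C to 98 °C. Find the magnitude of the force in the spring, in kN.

P ≈ 203 kN

If the spring were absent the pin would lengthen by αΔT L = 17.4×10⁻⁶ × 78 × 200 = 0.2714 mm.
With a force P in the spring, the elastic change of the pin is PL/(AE) and that of the spring is P/k; compatibility requires their sum to equal δ_free.
P [ L/(AE) + 1/k ] = δ_free → P [ 200/(1925×113×10³) + 1/(2400×10³) ] = 0.2714.
P = 0.2714 / 1.336×10⁻⁶ = 203200 N.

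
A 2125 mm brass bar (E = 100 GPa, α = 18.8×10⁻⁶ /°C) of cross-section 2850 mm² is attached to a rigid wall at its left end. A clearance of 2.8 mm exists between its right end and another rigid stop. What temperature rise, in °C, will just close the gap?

ΔT ≈ 70.1 °C

The gap closes when αΔT L = 2.8 mm, since the bar is still unstressed at that instant.
ΔT = 2.8 / (18.8×10⁻⁶ × 2125) = 70.09 °C.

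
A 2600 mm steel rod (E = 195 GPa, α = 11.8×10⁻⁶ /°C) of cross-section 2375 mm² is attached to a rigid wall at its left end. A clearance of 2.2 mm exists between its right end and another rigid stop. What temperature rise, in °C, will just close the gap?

The gap closes when αΔT L = 2.2 mm, since the rod is still unstressed at that instant.
ΔT = 2.2 / (11.8×10⁻⁶ × 2600) = 71.71 °C.

ΔT ≈ 71.7 °C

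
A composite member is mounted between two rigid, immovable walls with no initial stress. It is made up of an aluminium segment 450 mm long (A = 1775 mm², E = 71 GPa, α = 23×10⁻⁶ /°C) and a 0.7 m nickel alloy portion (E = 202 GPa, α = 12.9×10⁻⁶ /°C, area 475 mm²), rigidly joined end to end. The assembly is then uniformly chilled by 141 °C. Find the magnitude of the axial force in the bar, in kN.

With the walls removed the bar would change length by δ_free = Σ αᵢΔT Lᵢ = 23×10⁻⁶×141×450 + 12.9×10⁻⁶×141×700 = 2.733 mm.
Since the ends are fixed, an axial force P builds up, equal in every segment, with P · Σ Lᵢ/(AᵢEᵢ) = δ_free.
The series flexibility is Σ Lᵢ/(AᵢEᵢ) = 450/(1775×71×10³) + 700/(475×202×10³) = 1.087×10⁻⁵ mm/N.
P = 2.733 / 1.087×10⁻⁵ = 251500 N = 251.5 kN, tensile.

P ≈ 251 kN (tensile)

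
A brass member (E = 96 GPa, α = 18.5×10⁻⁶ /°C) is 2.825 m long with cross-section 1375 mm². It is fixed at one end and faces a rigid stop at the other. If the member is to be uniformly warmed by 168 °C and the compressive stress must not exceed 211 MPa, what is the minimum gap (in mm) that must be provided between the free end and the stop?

g ≈ 2.57 mm

Free expansion if unrestrained: δ_free = αΔT L = 18.5×10⁻⁶ × 168 × 2825 = 8.78 mm.
A stress of 211 MPa corresponds to the wall pushing the member back by σL/E = 211×2825/(96×10³) = 6.209 mm.
So the gap has to take up the difference, g_min = δ_free − σL/E = 8.78 − 6.209 = 2.571 mm.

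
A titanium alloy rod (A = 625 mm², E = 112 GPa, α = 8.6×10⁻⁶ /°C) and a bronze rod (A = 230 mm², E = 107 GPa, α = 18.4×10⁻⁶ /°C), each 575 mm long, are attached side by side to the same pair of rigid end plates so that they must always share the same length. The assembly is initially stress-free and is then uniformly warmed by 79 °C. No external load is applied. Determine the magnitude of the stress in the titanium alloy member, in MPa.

σ ≈ 22.6 MPa (tensile)

The bronze has the larger α, so on heating it would change length more than the titanium alloy if both were free. The rigid plates force a common final length, so the bronze is put into compression and the titanium alloy into tension, with equal and opposite forces P (no external load).
Compatibility of the two members (thermal + elastic change equal): (α₁ − α₂)ΔT = P·[1/(A₁E₁) + 1/(A₂E₂)].
|α₁ − α₂|·ΔT = 9.8×10⁻⁶ × 79 = 0.0007742.
1/(A₁E₁) + 1/(A₂E₂) = 1/(625×112×10³) + 1/(230×107×10³) = 5.492×10⁻⁸ N⁻¹.
P = 0.0007742 / 5.492×10⁻⁸ = 14100 N = 14.1 kN.
σ_{titanium alloy} = P/A₁ = 14100/625 = 22.56 MPa, tensile.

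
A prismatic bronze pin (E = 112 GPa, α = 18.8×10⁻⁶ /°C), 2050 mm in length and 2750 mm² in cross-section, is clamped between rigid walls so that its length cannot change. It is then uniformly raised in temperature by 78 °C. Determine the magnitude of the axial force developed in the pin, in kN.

P ≈ 452 kN (compressive)

The ends cannot move, so σ = EαΔT = 112×10³ × 18.8×10⁻⁶ × 78 = 164.2 MPa.
Axial force P = σA = 164.2 × 2750 = 451700 N = 451.7 kN, compressive.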